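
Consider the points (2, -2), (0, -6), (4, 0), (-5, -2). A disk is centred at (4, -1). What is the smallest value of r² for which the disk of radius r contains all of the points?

82

The required radius is the distance from (4, -1) to the farthest point.
Squared distances: 5, 41, 1, 82.
Maximum is 82, attained at (-5, -2).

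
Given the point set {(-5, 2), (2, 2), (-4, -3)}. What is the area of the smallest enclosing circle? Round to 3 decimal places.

Call the three points A, B, C in the order given.
Side lengths²: AB² = 49, AC² = 26, BC² = 61.
Since BC² = 61 < 49 + 26 = 75, the triangle is acute, so the smallest enclosing circle is the circumcircle.
Circumcentre = (-1.5, 0.1), r² = 15.86.
Area = π·r² = π·15.86 ≈ 49.826.

49.826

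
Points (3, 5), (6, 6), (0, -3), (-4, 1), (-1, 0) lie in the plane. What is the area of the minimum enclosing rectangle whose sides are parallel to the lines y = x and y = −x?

60

In coordinates u = x + y, v = x − y the rectangle is axis-aligned; the map (x,y)→(u,v) scales areas by 2.
u-values: 8, 12, -3, -3, -1; range = 12 − (-3) = 15.
v-values: -2, 0, 3, -5, -1; range = 3 − (-5) = 8.
Area = (15 × 8) / 2 = 60.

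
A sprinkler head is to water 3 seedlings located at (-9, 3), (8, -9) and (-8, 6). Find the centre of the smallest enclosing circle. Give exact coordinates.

(0, -1.5)

Call the three points A, B, C in the order given.
Side lengths²: AB² = 433, AC² = 10, BC² = 481.
Since BC² = 481 ≥ 433 + 10 = 443, the angle opposite BC is not acute, so the smallest enclosing circle has BC as diameter.
Centre = midpoint of BC = (0, -1.5), r² = 481/4 = 120.25.
Centre = (0, -1.5).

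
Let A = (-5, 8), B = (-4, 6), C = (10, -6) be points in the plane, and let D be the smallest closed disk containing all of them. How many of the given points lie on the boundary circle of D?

2

Side lengths²: AB² = 5, AC² = 421, BC² = 340.
Since AC² = 421 ≥ 340 + 5 = 345, the angle opposite AC is not acute, so the smallest enclosing circle has AC as diameter.
Centre = midpoint of AC = (2.5, 1), r² = 421/4 = 105.25.
The points at distance exactly r from the centre are A, C — 2 points.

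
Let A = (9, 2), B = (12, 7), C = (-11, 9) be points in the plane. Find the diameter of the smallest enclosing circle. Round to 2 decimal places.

Side lengths²: AB² = 34, AC² = 449, BC² = 533.
Since BC² = 533 ≥ 449 + 34 = 483, the angle opposite BC is not acute, so the smallest enclosing circle has BC as diameter.
Centre = midpoint of BC = (0.5, 8), r² = 533/4 = 133.25.
Diameter = 2r = 2√(133.25) ≈ 23.09.

23.09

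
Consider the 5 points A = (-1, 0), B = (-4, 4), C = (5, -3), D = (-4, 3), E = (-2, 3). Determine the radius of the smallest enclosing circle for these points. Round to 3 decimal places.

5.701

By Welzl's lemma the MEC is supported by two points (diametrically opposite) or three points (on a circumcircle).
The farthest pair is B–C with squared distance 130. The circle on this segment as diameter has centre (0.5, 0.5) and r² = 130/4 = 32.5.
Check A: distance² to centre = 2.5 ≤ 32.5, so it lies inside.
All remaining points lie in this disk, and no smaller disk contains both endpoints, so this is the minimum enclosing circle.
r = √(32.5) ≈ 5.701.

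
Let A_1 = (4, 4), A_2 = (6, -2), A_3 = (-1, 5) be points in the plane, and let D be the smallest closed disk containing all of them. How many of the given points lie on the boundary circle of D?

2

Side lengths²: A_1A_2² = 40, A_1A_3² = 26, A_2A_3² = 98.
Since A_2A_3² = 98 ≥ 40 + 26 = 66, the angle opposite A_2A_3 is not acute, so the smallest enclosing circle has A_2A_3 as diameter.
Centre = midpoint of A_2A_3 = (2.5, 1.5), r² = 98/4 = 24.5.
The points at distance exactly r from the centre are A_2, A_3 — 2 points.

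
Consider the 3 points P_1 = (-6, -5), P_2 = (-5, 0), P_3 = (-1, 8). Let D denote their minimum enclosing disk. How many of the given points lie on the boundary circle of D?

Side lengths²: P_1P_2² = 26, P_1P_3² = 194, P_2P_3² = 80.
Since P_1P_3² = 194 ≥ 80 + 26 = 106, the angle opposite P_1P_3 is not acute, so the smallest enclosing circle has P_1P_3 as diameter.
Centre = midpoint of P_1P_3 = (-3.5, 1.5), r² = 194/4 = 48.5.
The points at distance exactly r from the centre are P_1, P_3 — 2 points.

2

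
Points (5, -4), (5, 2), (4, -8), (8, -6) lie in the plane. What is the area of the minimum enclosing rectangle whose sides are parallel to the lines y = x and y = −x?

60.5

In coordinates u = x + y, v = x − y the rectangle is axis-aligned; the map (x,y)→(u,v) scales areas by 2.
u-values: 1, 7, -4, 2; range = 7 − (-4) = 11.
v-values: 9, 3, 12, 14; range = 14 − 3 = 11.
Area = (11 × 11) / 2 = 60.5.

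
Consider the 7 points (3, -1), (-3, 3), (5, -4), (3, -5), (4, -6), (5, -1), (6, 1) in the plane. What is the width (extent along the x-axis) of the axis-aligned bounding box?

max x = 6, min x = -3, so width = 9.

9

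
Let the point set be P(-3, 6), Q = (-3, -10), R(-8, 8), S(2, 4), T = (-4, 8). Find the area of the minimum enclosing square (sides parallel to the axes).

The bounding box has width 10 and height 18.
An axis-aligned square enclosing the set must have side ≥ max(width, height).
So the minimum side is max(10, 18) = 18.
Area = 18² = 324.

324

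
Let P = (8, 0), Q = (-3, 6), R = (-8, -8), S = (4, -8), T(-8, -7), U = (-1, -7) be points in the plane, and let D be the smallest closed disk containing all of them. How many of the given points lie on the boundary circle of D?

By Welzl's lemma the MEC is supported by two points (diametrically opposite) or three points (on a circumcircle).
The minimum enclosing circle is determined by three boundary points: P, Q, R.
Their circumcentre is (-29/46, -63/23) with r² = 173485/2116.
The farthest remaining point T is at distance² 153337/2116 ≤ 173485/2116.
The points at distance exactly r from the centre are P, Q, R — 3 points.

3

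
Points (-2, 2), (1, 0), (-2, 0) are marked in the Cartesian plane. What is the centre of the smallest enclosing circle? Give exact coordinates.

(-0.5, 1)

Call the three points A, B, C in the order given.
Side lengths²: AB² = 13, AC² = 4, BC² = 9.
Since AB² = 13 ≥ 9 + 4 = 13, the angle opposite AB is not acute, so the smallest enclosing circle has AB as diameter.
Centre = midpoint of AB = (-0.5, 1), r² = 13/4 = 3.25.
Centre = (-0.5, 1).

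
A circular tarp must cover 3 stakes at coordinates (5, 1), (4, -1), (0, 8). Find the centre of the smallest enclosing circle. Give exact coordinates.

Call the three points A, B, C in the order given.
Side lengths²: AB² = 5, AC² = 74, BC² = 97.
Since BC² = 97 ≥ 74 + 5 = 79, the angle opposite BC is not acute, so the smallest enclosing circle has BC as diameter.
Centre = midpoint of BC = (2, 3.5), r² = 97/4 = 24.25.
Centre = (2, 3.5).

(2, 3.5)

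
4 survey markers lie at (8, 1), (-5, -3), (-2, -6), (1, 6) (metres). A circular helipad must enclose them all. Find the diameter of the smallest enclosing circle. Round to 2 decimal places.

The minimum enclosing circle is determined by three boundary points: (8, 1), (-5, -3), (1, 6).
Their circumcentre is (89/62, -49/62) with r² = 88985/1922.
The farthest remaining point (-2, -6) is at distance² 74849/1922 ≤ 88985/1922.
Diameter = 2r = 2√(88985/1922) ≈ 13.61.

13.61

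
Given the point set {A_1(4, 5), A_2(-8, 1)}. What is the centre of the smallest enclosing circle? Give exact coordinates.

(-2, 3)

The smallest circle enclosing two points has them as diameter endpoints.
Centre = midpoint = (-2, 3); r² = |A_1A_2|²/4 = 160/4 = 40.
Centre = (-2, 3).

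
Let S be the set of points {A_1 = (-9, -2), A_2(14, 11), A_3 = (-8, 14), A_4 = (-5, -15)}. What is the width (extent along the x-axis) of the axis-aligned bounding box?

23

max x = 14, min x = -9, so width = 23.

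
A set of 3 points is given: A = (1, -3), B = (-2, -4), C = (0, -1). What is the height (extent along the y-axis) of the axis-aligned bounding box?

3

max y = -1, min y = -4, so height = 3.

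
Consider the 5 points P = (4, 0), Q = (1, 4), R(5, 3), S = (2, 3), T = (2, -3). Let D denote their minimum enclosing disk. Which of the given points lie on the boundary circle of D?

A smallest enclosing disk is always determined by at most three of the input points on its boundary.
The minimum enclosing circle is determined by three boundary points: Q, R, T.
Their circumcentre is (41/18, 11/18) with r² = 2125/162.
The farthest remaining point S is at distance² 937/162 ≤ 2125/162.
The points at distance exactly r from the centre are Q, R, T — 3 points.

Q, R, T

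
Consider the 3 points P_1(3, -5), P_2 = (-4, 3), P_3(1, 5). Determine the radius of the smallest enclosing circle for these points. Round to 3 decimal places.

Side lengths²: P_1P_2² = 113, P_1P_3² = 104, P_2P_3² = 29.
Since P_1P_2² = 113 < 104 + 29 = 133, the triangle is acute, so the smallest enclosing circle is the circumcircle.
Circumcentre = (13/54, -19/54), r² = 42601/1458.
r = √(42601/1458) ≈ 5.405.

5.405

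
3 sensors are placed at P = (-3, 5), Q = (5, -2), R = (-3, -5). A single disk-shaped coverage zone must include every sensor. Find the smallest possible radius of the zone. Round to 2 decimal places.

Side lengths²: PQ² = 113, PR² = 100, QR² = 73.
Since PQ² = 113 < 100 + 73 = 173, the triangle is acute, so the smallest enclosing circle is the circumcircle.
Circumcentre = (-0.3125, 0), r² = 32.22265625.
r = √(32.22265625) ≈ 5.68.

5.68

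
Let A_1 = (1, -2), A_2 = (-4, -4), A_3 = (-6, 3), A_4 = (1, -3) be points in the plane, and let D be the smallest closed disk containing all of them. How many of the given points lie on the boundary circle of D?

2

A smallest enclosing disk is always determined by at most three of the input points on its boundary.
The farthest pair is A_3–A_4 with squared distance 85. The circle on this segment as diameter has centre (-2.5, 0) and r² = 85/4 = 21.25.
Check A_1: distance² to centre = 16.25 ≤ 21.25, so it lies inside.
All remaining points lie in this disk, and no smaller disk contains both endpoints, so this is the minimum enclosing circle.
The points at distance exactly r from the centre are A_3, A_4 — 2 points.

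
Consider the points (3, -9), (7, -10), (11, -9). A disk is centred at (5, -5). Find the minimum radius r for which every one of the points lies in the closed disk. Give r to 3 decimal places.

The required radius is the distance from (5, -5) to the farthest point.
Squared distances: 20, 29, 52.
Maximum is 52, attained at (11, -9).
r = √52 ≈ 7.211.

7.211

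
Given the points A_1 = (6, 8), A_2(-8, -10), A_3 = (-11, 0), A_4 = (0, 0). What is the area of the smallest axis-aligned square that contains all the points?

324

The bounding box has width 17 and height 18.
An axis-aligned square enclosing the set must have side ≥ max(width, height).
So the minimum side is max(17, 18) = 18.
Area = 18² = 324.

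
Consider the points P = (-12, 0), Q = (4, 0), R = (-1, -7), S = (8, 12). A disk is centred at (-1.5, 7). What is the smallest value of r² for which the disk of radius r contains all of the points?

196.25

The required radius is the distance from (-1.5, 7) to the farthest point.
Squared distances: 159.25, 79.25, 196.25, 115.25.
Maximum is 196.25, attained at R.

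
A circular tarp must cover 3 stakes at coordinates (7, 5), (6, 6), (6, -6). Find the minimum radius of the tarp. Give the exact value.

6

Call the three points A, B, C in the order given.
Side lengths²: AB² = 2, AC² = 122, BC² = 144.
Since BC² = 144 ≥ 122 + 2 = 124, the angle opposite BC is not acute, so the smallest enclosing circle has BC as diameter.
Centre = midpoint of BC = (6, 0), r² = 144/4 = 36.
r = √36 = 6.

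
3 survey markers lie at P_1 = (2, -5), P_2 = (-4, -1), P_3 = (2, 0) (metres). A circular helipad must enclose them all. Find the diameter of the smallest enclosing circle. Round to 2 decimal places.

7.31

Side lengths²: P_1P_2² = 52, P_1P_3² = 25, P_2P_3² = 37.
Since P_1P_2² = 52 < 37 + 25 = 62, the triangle is acute, so the smallest enclosing circle is the circumcircle.
Circumcentre = (-2/3, -2.5), r² = 481/36.
Diameter = 2r = 2√(481/36) ≈ 7.31.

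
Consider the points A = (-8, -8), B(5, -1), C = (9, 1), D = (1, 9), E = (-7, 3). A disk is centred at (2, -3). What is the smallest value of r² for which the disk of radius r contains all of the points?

145

The required radius is the distance from (2, -3) to the farthest point.
Squared distances: 125, 13, 65, 145, 117.
Maximum is 145, attained at D.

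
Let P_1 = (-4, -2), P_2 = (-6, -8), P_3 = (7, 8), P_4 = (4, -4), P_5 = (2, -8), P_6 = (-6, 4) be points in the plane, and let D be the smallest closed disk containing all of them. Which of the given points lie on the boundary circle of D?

By Welzl's lemma the MEC is supported by two points (diametrically opposite) or three points (on a circumcircle).
The farthest pair is P_2–P_3 with squared distance 425. The circle on this segment as diameter has centre (0.5, 0) and r² = 425/4 = 106.25.
Check P_1: distance² to centre = 24.25 ≤ 106.25, so it lies inside.
All remaining points lie in this disk, and no smaller disk contains both endpoints, so this is the minimum enclosing circle.
The points at distance exactly r from the centre are P_2, P_3 — 2 points.

P_2, P_3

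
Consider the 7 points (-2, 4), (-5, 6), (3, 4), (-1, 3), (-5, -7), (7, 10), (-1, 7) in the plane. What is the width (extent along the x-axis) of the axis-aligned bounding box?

12

max x = 7, min x = -5, so width = 12.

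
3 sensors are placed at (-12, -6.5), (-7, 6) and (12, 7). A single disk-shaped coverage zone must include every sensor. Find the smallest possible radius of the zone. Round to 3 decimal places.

13.768

Call the three points A, B, C in the order given.
Side lengths²: AB² = 181.25, AC² = 758.25, BC² = 362.
Since AC² = 758.25 ≥ 362 + 181.25 = 543.25, the angle opposite AC is not acute, so the smallest enclosing circle has AC as diameter.
Centre = midpoint of AC = (0, 0.25), r² = 758.25/4 = 189.5625.
r = √(189.5625) ≈ 13.768.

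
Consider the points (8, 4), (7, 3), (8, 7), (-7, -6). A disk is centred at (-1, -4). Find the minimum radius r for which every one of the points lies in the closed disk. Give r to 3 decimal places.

The required radius is the distance from (-1, -4) to the farthest point.
Squared distances: 145, 113, 202, 40.
Maximum is 202, attained at (8, 7).
r = √202 ≈ 14.213.

14.213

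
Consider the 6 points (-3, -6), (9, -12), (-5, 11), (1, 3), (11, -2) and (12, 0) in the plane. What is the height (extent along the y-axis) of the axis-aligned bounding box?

23

max y = 11, min y = -12, so height = 23.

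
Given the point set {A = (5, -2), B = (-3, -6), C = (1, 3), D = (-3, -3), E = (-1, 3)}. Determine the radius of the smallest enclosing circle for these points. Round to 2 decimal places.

The minimum enclosing circle of a finite set is fixed by two of the points (as a diameter) or three (as a circumcircle).
The minimum enclosing circle is determined by three boundary points: A, B, C.
Their circumcentre is (-1/28, -27/14) with r² = 19885/784.
The farthest remaining point E is at distance² 19773/784 ≤ 19885/784.
r = √(19885/784) ≈ 5.04.

5.04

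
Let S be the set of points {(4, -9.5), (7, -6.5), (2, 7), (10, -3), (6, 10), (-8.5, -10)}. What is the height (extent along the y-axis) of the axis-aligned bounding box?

max y = 10, min y = -10, so height = 20.

20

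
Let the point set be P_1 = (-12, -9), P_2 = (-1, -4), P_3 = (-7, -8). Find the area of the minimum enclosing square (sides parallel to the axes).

121

The bounding box has width 11 and height 5.
An axis-aligned square enclosing the set must have side ≥ max(width, height).
So the minimum side is max(11, 5) = 11.
Area = 11² = 121.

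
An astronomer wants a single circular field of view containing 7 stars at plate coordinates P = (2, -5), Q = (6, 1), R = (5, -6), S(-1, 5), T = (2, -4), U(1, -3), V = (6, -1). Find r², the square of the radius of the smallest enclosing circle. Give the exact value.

By Welzl's lemma the MEC is supported by two points (diametrically opposite) or three points (on a circumcircle).
The farthest pair is R–S with squared distance 157. The circle on this segment as diameter has centre (2, -0.5) and r² = 157/4 = 39.25.
Check P: distance² to centre = 20.25 ≤ 39.25, so it lies inside.
All remaining points lie in this disk, and no smaller disk contains both endpoints, so this is the minimum enclosing circle.

39.25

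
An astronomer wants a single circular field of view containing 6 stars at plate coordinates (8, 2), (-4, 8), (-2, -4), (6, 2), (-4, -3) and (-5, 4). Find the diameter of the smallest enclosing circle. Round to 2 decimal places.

14.53

The minimum enclosing circle is determined by three boundary points: (8, 2), (-4, 8), (-4, -3).
Their circumcentre is (0.75, 2.5) with r² = 52.8125.
The farthest remaining point (-2, -4) is at distance² 49.8125 ≤ 52.8125.
Diameter = 2r = 2√(52.8125) ≈ 14.53.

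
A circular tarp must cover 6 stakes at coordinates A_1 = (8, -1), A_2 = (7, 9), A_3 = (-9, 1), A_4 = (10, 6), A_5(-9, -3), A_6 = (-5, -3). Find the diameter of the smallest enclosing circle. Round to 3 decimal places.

The minimum enclosing circle of a finite set is fixed by two of the points (as a diameter) or three (as a circumcircle).
The farthest pair is A_4–A_5 with squared distance 442. The circle on this segment as diameter has centre (0.5, 1.5) and r² = 442/4 = 110.5.
Check A_1: distance² to centre = 62.5 ≤ 110.5, so it lies inside.
All remaining points lie in this disk, and no smaller disk contains both endpoints, so this is the minimum enclosing circle.
Diameter = 2r = 2√(110.5) ≈ 21.024.

21.024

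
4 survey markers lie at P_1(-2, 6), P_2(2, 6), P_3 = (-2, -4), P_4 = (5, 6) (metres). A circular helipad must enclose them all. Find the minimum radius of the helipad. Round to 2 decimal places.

The farthest pair is P_3–P_4 with squared distance 149. The circle on this segment as diameter has centre (1.5, 1) and r² = 149/4 = 37.25.
Check P_1: distance² to centre = 37.25 ≤ 37.25, so it lies inside.
All remaining points lie in this disk, and no smaller disk contains both endpoints, so this is the minimum enclosing circle.
r = √(37.25) ≈ 6.10.

6.10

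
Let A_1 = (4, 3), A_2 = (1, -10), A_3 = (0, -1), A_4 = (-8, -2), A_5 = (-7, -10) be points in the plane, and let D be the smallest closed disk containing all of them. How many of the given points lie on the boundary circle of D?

2

The minimum enclosing circle of a finite set is fixed by two of the points (as a diameter) or three (as a circumcircle).
The farthest pair is A_1–A_5 with squared distance 290. The circle on this segment as diameter has centre (-1.5, -3.5) and r² = 290/4 = 72.5.
Check A_2: distance² to centre = 48.5 ≤ 72.5, so it lies inside.
All remaining points lie in this disk, and no smaller disk contains both endpoints, so this is the minimum enclosing circle.
The points at distance exactly r from the centre are A_1, A_5 — 2 points.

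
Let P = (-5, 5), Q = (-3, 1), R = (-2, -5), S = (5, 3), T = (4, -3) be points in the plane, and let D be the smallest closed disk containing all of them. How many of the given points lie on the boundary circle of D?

The minimum enclosing circle is determined by three boundary points: P, R, T.
Their circumcentre is (-41/66, 19/22) with r² = 79025/2178.
The farthest remaining point S is at distance² 78761/2178 ≤ 79025/2178.
The points at distance exactly r from the centre are P, R, T — 3 points.

3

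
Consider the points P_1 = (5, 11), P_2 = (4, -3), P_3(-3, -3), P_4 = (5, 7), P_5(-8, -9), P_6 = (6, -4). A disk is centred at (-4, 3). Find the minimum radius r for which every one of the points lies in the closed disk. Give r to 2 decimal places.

12.65

The required radius is the distance from (-4, 3) to the farthest point.
Squared distances: 145, 100, 37, 97, 160, 149.
Maximum is 160, attained at P_5.
r = √160 ≈ 12.65.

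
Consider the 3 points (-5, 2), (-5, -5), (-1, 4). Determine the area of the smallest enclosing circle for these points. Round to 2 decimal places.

Call the three points A, B, C in the order given.
Side lengths²: AB² = 49, AC² = 20, BC² = 97.
Since BC² = 97 ≥ 49 + 20 = 69, the angle opposite BC is not acute, so the smallest enclosing circle has BC as diameter.
Centre = midpoint of BC = (-3, -0.5), r² = 97/4 = 24.25.
Area = π·r² = π·24.25 ≈ 76.18.

76.18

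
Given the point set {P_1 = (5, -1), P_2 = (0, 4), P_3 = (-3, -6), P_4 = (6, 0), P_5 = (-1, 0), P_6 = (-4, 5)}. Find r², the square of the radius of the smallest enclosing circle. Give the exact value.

3965/98

The minimum enclosing circle of a finite set is fixed by two of the points (as a diameter) or three (as a circumcircle).
The minimum enclosing circle is determined by three boundary points: P_3, P_4, P_6.
Their circumcentre is (-5/14, -3/14) with r² = 3965/98.
The farthest remaining point P_1 is at distance² 2873/98 ≤ 3965/98.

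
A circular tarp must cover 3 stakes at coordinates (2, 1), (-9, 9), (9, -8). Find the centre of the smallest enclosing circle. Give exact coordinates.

Call the three points A, B, C in the order given.
Side lengths²: AB² = 185, AC² = 130, BC² = 613.
Since BC² = 613 ≥ 185 + 130 = 315, the angle opposite BC is not acute, so the smallest enclosing circle has BC as diameter.
Centre = midpoint of BC = (0, 0.5), r² = 613/4 = 153.25.
Centre = (0, 0.5).

(0, 0.5)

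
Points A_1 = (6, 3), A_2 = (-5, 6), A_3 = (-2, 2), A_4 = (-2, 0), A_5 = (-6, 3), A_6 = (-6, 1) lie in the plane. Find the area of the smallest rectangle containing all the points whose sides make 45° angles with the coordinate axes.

In coordinates u = x + y, v = x − y the rectangle is axis-aligned; the map (x,y)→(u,v) scales areas by 2.
u-values: 9, 1, 0, -2, -3, -5; range = 9 − (-5) = 14.
v-values: 3, -11, -4, -2, -9, -7; range = 3 − (-11) = 14.
Area = (14 × 14) / 2 = 98.

98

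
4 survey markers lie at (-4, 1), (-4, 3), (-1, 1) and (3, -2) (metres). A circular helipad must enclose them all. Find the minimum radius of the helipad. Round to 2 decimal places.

4.30

The farthest pair is (-4, 3)–(3, -2) with squared distance 74. The circle on this segment as diameter has centre (-0.5, 0.5) and r² = 74/4 = 18.5.
Check (-4, 1): distance² to centre = 12.5 ≤ 18.5, so it lies inside.
All remaining points lie in this disk, and no smaller disk contains both endpoints, so this is the minimum enclosing circle.
r = √(18.5) ≈ 4.30.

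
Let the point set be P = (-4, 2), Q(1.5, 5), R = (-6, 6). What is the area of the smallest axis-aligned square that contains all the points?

56.25

The bounding box has width 7.5 and height 4.
An axis-aligned square enclosing the set must have side ≥ max(width, height).
So the minimum side is max(7.5, 4) = 7.5.
Area = 7.5² = 56.25.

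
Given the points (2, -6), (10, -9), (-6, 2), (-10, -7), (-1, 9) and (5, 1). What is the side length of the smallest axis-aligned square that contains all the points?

20

The bounding box has width 20 and height 18.
An axis-aligned square enclosing the set must have side ≥ max(width, height).
So the minimum side is max(20, 18) = 20.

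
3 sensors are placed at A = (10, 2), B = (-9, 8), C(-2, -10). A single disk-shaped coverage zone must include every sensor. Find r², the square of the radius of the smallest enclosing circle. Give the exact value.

Side lengths²: AB² = 397, AC² = 288, BC² = 373.
Since AB² = 397 < 373 + 288 = 661, the triangle is acute, so the smallest enclosing circle is the circumcircle.
Circumcentre = (-0.82, 0.82), r² = 118.4648.

118.4648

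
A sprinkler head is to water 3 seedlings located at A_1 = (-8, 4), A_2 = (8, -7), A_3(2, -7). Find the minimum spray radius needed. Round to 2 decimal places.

9.71

Side lengths²: A_1A_2² = 377, A_1A_3² = 221, A_2A_3² = 36.
Since A_1A_2² = 377 ≥ 221 + 36 = 257, the angle opposite A_1A_2 is not acute, so the smallest enclosing circle has A_1A_2 as diameter.
Centre = midpoint of A_1A_2 = (0, -1.5), r² = 377/4 = 94.25.
r = √(94.25) ≈ 9.71.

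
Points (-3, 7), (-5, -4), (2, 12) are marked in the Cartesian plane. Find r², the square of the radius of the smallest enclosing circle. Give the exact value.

76.25

Call the three points A, B, C in the order given.
Side lengths²: AB² = 125, AC² = 50, BC² = 305.
Since BC² = 305 ≥ 125 + 50 = 175, the angle opposite BC is not acute, so the smallest enclosing circle has BC as diameter.
Centre = midpoint of BC = (-1.5, 4), r² = 305/4 = 76.25.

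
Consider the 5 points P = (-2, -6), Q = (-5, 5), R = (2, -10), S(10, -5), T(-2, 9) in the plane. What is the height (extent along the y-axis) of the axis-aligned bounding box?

max y = 9, min y = -10, so height = 19.

19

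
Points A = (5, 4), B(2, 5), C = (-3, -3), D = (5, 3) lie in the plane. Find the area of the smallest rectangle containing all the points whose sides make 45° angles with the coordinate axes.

37.5

In coordinates u = x + y, v = x − y the rectangle is axis-aligned; the map (x,y)→(u,v) scales areas by 2.
u-values: 9, 7, -6, 8; range = 9 − (-6) = 15.
v-values: 1, -3, 0, 2; range = 2 − (-3) = 5.
Area = (15 × 5) / 2 = 37.5.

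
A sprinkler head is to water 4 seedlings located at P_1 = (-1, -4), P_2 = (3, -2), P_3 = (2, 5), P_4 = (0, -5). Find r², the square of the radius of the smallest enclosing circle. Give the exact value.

26

The minimum enclosing circle of a finite set is fixed by two of the points (as a diameter) or three (as a circumcircle).
The farthest pair is P_3–P_4 with squared distance 104. The circle on this segment as diameter has centre (1, 0) and r² = 104/4 = 26.
Check P_1: distance² to centre = 20 ≤ 26, so it lies inside.
All remaining points lie in this disk, and no smaller disk contains both endpoints, so this is the minimum enclosing circle.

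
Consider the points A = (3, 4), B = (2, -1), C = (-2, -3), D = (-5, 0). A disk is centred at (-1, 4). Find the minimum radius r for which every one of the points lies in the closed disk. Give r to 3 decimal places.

The required radius is the distance from (-1, 4) to the farthest point.
Squared distances: 16, 34, 50, 32.
Maximum is 50, attained at C.
r = √50 ≈ 7.071.

7.071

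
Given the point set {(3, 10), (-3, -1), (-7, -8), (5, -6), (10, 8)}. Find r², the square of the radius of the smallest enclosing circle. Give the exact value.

136.25

The minimum enclosing circle of a finite set is fixed by two of the points (as a diameter) or three (as a circumcircle).
The farthest pair is (-7, -8)–(10, 8) with squared distance 545. The circle on this segment as diameter has centre (1.5, 0) and r² = 545/4 = 136.25.
Check (3, 10): distance² to centre = 102.25 ≤ 136.25, so it lies inside.
All remaining points lie in this disk, and no smaller disk contains both endpoints, so this is the minimum enclosing circle.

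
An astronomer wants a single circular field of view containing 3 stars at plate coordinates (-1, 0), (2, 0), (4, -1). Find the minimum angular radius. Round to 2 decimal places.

2.55

Call the three points A, B, C in the order given.
Side lengths²: AB² = 9, AC² = 26, BC² = 5.
Since AC² = 26 ≥ 9 + 5 = 14, the angle opposite AC is not acute, so the smallest enclosing circle has AC as diameter.
Centre = midpoint of AC = (1.5, -0.5), r² = 26/4 = 6.5.
r = √(6.5) ≈ 2.55.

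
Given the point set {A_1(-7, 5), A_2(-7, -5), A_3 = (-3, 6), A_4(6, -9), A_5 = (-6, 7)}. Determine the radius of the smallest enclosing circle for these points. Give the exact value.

10

A smallest enclosing disk is always determined by at most three of the input points on its boundary.
The farthest pair is A_4–A_5 with squared distance 400. The circle on this segment as diameter has centre (0, -1) and r² = 400/4 = 100.
Check A_1: distance² to centre = 85 ≤ 100, so it lies inside.
All remaining points lie in this disk, and no smaller disk contains both endpoints, so this is the minimum enclosing circle.
r = √100 = 10.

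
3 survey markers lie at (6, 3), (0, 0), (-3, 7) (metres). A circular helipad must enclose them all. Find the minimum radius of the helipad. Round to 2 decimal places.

Call the three points A, B, C in the order given.
Side lengths²: AB² = 45, AC² = 97, BC² = 58.
Since AC² = 97 < 58 + 45 = 103, the triangle is acute, so the smallest enclosing circle is the circumcircle.
Circumcentre = (47/34, 161/34), r² = 14065/578.
r = √(14065/578) ≈ 4.93.

4.93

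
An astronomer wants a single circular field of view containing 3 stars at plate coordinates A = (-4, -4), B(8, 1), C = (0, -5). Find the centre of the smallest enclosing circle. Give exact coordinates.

Side lengths²: AB² = 169, AC² = 17, BC² = 100.
Since AB² = 169 ≥ 100 + 17 = 117, the angle opposite AB is not acute, so the smallest enclosing circle has AB as diameter.
Centre = midpoint of AB = (2, -1.5), r² = 169/4 = 42.25.
Centre = (2, -1.5).

(2, -1.5)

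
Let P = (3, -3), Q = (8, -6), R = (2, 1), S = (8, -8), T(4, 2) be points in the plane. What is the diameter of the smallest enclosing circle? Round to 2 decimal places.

By Welzl's lemma the MEC is supported by two points (diametrically opposite) or three points (on a circumcircle).
The minimum enclosing circle is determined by three boundary points: R, S, T.
Their circumcentre is (5.375, -3.25) with r² = 29.453125.
The farthest remaining point Q is at distance² 14.453125 ≤ 29.453125.
Diameter = 2r = 2√(29.453125) ≈ 10.85.

10.85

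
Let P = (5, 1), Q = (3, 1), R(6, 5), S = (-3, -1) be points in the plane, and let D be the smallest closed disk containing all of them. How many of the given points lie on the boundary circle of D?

The minimum enclosing circle of a finite set is fixed by two of the points (as a diameter) or three (as a circumcircle).
The farthest pair is R–S with squared distance 117. The circle on this segment as diameter has centre (1.5, 2) and r² = 117/4 = 29.25.
Check P: distance² to centre = 13.25 ≤ 29.25, so it lies inside.
All remaining points lie in this disk, and no smaller disk contains both endpoints, so this is the minimum enclosing circle.
The points at distance exactly r from the centre are R, S — 2 points.

2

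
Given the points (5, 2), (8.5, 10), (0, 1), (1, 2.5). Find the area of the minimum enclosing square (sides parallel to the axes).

The bounding box has width 8.5 and height 9.
An axis-aligned square enclosing the set must have side ≥ max(width, height).
So the minimum side is max(8.5, 9) = 9.
Area = 9² = 81.

81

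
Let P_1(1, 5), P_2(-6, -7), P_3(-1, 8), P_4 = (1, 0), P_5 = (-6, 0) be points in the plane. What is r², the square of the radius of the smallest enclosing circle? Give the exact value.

62.5

By Welzl's lemma the MEC is supported by two points (diametrically opposite) or three points (on a circumcircle).
The farthest pair is P_2–P_3 with squared distance 250. The circle on this segment as diameter has centre (-3.5, 0.5) and r² = 250/4 = 62.5.
Check P_1: distance² to centre = 40.5 ≤ 62.5, so it lies inside.
All remaining points lie in this disk, and no smaller disk contains both endpoints, so this is the minimum enclosing circle.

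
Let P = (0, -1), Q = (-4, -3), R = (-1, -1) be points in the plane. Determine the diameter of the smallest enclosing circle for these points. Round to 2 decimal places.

4.47

Side lengths²: PQ² = 20, PR² = 1, QR² = 13.
Since PQ² = 20 ≥ 13 + 1 = 14, the angle opposite PQ is not acute, so the smallest enclosing circle has PQ as diameter.
Centre = midpoint of PQ = (-2, -2), r² = 20/4 = 5.
Diameter = 2r = 2√5 ≈ 4.47.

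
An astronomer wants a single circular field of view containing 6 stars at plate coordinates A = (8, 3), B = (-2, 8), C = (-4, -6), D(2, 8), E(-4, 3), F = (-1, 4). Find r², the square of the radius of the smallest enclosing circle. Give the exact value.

A smallest enclosing disk is always determined by at most three of the input points on its boundary.
The minimum enclosing circle is determined by three boundary points: A, B, C.
Their circumcentre is (0.5, 0.5) with r² = 62.5.
The farthest remaining point D is at distance² 58.5 ≤ 62.5.

62.5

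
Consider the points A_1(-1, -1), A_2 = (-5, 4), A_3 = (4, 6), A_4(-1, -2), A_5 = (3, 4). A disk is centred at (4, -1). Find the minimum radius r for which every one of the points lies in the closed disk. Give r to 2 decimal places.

10.30

The required radius is the distance from (4, -1) to the farthest point.
Squared distances: 25, 106, 49, 26, 26.
Maximum is 106, attained at A_2.
r = √106 ≈ 10.30.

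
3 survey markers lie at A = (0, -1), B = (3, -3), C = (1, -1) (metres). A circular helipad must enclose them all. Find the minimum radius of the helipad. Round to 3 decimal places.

1.803

Side lengths²: AB² = 13, AC² = 1, BC² = 8.
Since AB² = 13 ≥ 8 + 1 = 9, the angle opposite AB is not acute, so the smallest enclosing circle has AB as diameter.
Centre = midpoint of AB = (1.5, -2), r² = 13/4 = 3.25.
r = √(3.25) ≈ 1.803.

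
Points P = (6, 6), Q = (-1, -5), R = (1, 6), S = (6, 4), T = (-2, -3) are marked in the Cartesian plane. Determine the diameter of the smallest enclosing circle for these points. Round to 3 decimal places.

The farthest pair is P–Q with squared distance 170. The circle on this segment as diameter has centre (2.5, 0.5) and r² = 170/4 = 42.5.
Check R: distance² to centre = 32.5 ≤ 42.5, so it lies inside.
All remaining points lie in this disk, and no smaller disk contains both endpoints, so this is the minimum enclosing circle.
Diameter = 2r = 2√(42.5) ≈ 13.038.

13.038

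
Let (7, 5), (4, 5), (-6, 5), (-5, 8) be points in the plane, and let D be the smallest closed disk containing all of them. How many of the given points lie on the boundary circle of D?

2

By Welzl's lemma the MEC is supported by two points (diametrically opposite) or three points (on a circumcircle).
The farthest pair is (7, 5)–(-6, 5) with squared distance 169. The circle on this segment as diameter has centre (0.5, 5) and r² = 169/4 = 42.25.
Check (4, 5): distance² to centre = 12.25 ≤ 42.25, so it lies inside.
All remaining points lie in this disk, and no smaller disk contains both endpoints, so this is the minimum enclosing circle.
The points at distance exactly r from the centre are (7, 5), (-6, 5) — 2 points.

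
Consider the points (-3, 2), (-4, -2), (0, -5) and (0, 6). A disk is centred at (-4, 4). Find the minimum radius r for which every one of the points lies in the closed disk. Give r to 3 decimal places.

The required radius is the distance from (-4, 4) to the farthest point.
Squared distances: 5, 36, 97, 20.
Maximum is 97, attained at (0, -5).
r = √97 ≈ 9.849.

9.849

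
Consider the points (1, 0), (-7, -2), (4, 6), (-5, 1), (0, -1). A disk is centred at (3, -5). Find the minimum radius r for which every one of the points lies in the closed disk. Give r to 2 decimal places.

11.05

The required radius is the distance from (3, -5) to the farthest point.
Squared distances: 29, 109, 122, 100, 25.
Maximum is 122, attained at (4, 6).
r = √122 ≈ 11.05.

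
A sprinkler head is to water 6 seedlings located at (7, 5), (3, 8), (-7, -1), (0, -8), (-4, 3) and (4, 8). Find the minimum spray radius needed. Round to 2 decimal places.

By Welzl's lemma the MEC is supported by two points (diametrically opposite) or three points (on a circumcircle).
The minimum enclosing circle is determined by three boundary points: (-7, -1), (0, -8), (4, 8).
Their circumcentre is (1.2, 0.2) with r² = 68.68.
The farthest remaining point (3, 8) is at distance² 64.08 ≤ 68.68.
r = √(68.68) ≈ 8.29.

8.29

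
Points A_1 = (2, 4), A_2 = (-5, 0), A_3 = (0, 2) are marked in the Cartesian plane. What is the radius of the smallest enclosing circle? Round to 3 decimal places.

4.031

Side lengths²: A_1A_2² = 65, A_1A_3² = 8, A_2A_3² = 29.
Since A_1A_2² = 65 ≥ 29 + 8 = 37, the angle opposite A_1A_2 is not acute, so the smallest enclosing circle has A_1A_2 as diameter.
Centre = midpoint of A_1A_2 = (-1.5, 2), r² = 65/4 = 16.25.
r = √(16.25) ≈ 4.031.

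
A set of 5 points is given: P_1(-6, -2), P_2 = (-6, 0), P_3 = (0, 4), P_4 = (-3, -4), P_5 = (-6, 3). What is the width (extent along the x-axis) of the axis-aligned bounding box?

max x = 0, min x = -6, so width = 6.

6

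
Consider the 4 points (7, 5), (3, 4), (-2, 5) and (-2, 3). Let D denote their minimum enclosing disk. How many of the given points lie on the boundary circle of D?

The farthest pair is (7, 5)–(-2, 3) with squared distance 85. The circle on this segment as diameter has centre (2.5, 4) and r² = 85/4 = 21.25.
Check (3, 4): distance² to centre = 0.25 ≤ 21.25, so it lies inside.
All remaining points lie in this disk, and no smaller disk contains both endpoints, so this is the minimum enclosing circle.
The points at distance exactly r from the centre are (7, 5), (-2, 5), (-2, 3) — 3 points.

3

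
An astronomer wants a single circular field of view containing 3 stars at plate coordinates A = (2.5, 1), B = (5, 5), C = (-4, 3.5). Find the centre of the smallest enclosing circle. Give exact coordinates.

(0.5, 4.25)

Side lengths²: AB² = 22.25, AC² = 48.5, BC² = 83.25.
Since BC² = 83.25 ≥ 48.5 + 22.25 = 70.75, the angle opposite BC is not acute, so the smallest enclosing circle has BC as diameter.
Centre = midpoint of BC = (0.5, 4.25), r² = 83.25/4 = 20.8125.
Centre = (0.5, 4.25).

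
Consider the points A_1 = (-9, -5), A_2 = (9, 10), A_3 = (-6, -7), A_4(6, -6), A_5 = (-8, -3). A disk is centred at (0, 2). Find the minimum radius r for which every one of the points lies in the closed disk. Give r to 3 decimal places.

12.042

The required radius is the distance from (0, 2) to the farthest point.
Squared distances: 130, 145, 117, 100, 89.
Maximum is 145, attained at A_2.
r = √145 ≈ 12.042.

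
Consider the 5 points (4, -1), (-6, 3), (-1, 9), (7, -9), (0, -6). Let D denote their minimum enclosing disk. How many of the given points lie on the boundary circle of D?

2

By Welzl's lemma the MEC is supported by two points (diametrically opposite) or three points (on a circumcircle).
The farthest pair is (-1, 9)–(7, -9) with squared distance 388. The circle on this segment as diameter has centre (3, 0) and r² = 388/4 = 97.
Check (4, -1): distance² to centre = 2 ≤ 97, so it lies inside.
All remaining points lie in this disk, and no smaller disk contains both endpoints, so this is the minimum enclosing circle.
The points at distance exactly r from the centre are (-1, 9), (7, -9) — 2 points.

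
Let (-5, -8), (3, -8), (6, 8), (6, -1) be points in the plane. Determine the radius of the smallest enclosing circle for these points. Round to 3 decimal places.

9.708

By Welzl's lemma the MEC is supported by two points (diametrically opposite) or three points (on a circumcircle).
The farthest pair is (-5, -8)–(6, 8) with squared distance 377. The circle on this segment as diameter has centre (0.5, 0) and r² = 377/4 = 94.25.
Check (3, -8): distance² to centre = 70.25 ≤ 94.25, so it lies inside.
All remaining points lie in this disk, and no smaller disk contains both endpoints, so this is the minimum enclosing circle.
r = √(94.25) ≈ 9.708.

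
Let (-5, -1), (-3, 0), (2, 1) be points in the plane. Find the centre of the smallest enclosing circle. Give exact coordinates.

Call the three points A, B, C in the order given.
Side lengths²: AB² = 5, AC² = 53, BC² = 26.
Since AC² = 53 ≥ 26 + 5 = 31, the angle opposite AC is not acute, so the smallest enclosing circle has AC as diameter.
Centre = midpoint of AC = (-1.5, 0), r² = 53/4 = 13.25.
Centre = (-1.5, 0).

(-1.5, 0)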